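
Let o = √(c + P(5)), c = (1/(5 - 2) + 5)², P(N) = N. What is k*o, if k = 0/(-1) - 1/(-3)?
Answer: √301/9 ≈ 1.9277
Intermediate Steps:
c = 256/9 (c = (1/3 + 5)² = (⅓ + 5)² = (16/3)² = 256/9 ≈ 28.444)
o = √301/3 (o = √(256/9 + 5) = √(301/9) = √301/3 ≈ 5.7831)
k = ⅓ (k = 0*(-1) - 1*(-⅓) = 0 + ⅓ = ⅓ ≈ 0.33333)
k*o = (√301/3)/3 = √301/9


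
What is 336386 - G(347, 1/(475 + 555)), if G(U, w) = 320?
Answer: 336066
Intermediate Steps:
336386 - G(347, 1/(475 + 555)) = 336386 - 1*320 = 336386 - 320 = 336066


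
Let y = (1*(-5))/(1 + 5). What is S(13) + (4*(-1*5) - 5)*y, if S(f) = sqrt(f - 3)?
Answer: 125/6 + sqrt(10) ≈ 23.996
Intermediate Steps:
y = -5/6 ≈ -0.83333
S(f) = sqrt(-3 + f)
S(13) + (4*(-1*5) - 5)*y = sqrt(-3 + 13) + (4*(-1*5) - 5)*(-5/6) = sqrt(10) + (4*(-5) - 5)*(-5/6) = sqrt(10) + (-20 - 5)*(-5/6) = sqrt(10) - 25*(-5/6) = sqrt(10) + 125/6 = 125/6 + sqrt(10)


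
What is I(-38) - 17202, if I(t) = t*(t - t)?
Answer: -17202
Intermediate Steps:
I(t) = 0 (I(t) = t*0 = 0)
I(-38) - 17202 = 0 - 17202 = -17202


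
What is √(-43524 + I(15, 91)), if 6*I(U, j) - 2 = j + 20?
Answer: I*√1566186/6 ≈ 208.58*I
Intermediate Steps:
I(U, j) = 11/3 + j/6 (I(U, j) = ⅓ + (j + 20)/6 = ⅓ + (20 + j)/6 = ⅓ + (10/3 + j/6) = 11/3 + j/6)
√(-43524 + I(15, 91)) = √(-43524 + (11/3 + (⅙)*91)) = √(-43524 + (11/3 + 91/6)) = √(-43524 + 113/6) = √(-261031/6) = I*√1566186/6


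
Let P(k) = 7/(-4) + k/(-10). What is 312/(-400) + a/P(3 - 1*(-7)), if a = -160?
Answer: 31571/550 ≈ 57.402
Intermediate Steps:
P(k) = -7/4 - k/10 (P(k) = 7*(-¼) + k*(-⅒) = -7/4 - k/10)
312/(-400) + a/P(3 - 1*(-7)) = 312/(-400) - 160/(-7/4 - (3 - 1*(-7))/10) = 312*(-1/400) - 160/(-7/4 - (3 + 7)/10) = -39/50 - 160/(-7/4 - ⅒*10) = -39/50 - 160/(-7/4 - 1) = -39/50 - 160/(-11/4) = -39/50 - 160*(-4/11) = -39/50 + 640/11 = 31571/550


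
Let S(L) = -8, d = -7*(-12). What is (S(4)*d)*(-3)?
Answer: 2016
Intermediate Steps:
d = 84
(S(4)*d)*(-3) = -8*84*(-3) = -672*(-3) = 2016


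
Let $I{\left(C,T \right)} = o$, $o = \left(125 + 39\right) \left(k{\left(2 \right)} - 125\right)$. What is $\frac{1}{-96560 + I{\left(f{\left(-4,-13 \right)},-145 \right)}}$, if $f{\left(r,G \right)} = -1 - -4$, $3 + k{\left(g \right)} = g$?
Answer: $- \frac{1}{117224} \approx -8.5307 \cdot 10^{-6}$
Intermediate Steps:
$k{\left(g \right)} = -3 + g$
$f{\left(r,G \right)} = 3$ ($f{\left(r,G \right)} = -1 + 4 = 3$)
$o = -20664$ ($o = \left(125 + 39\right) \left(\left(-3 + 2\right) - 125\right) = 164 \left(-1 - 125\right) = 164 \left(-126\right) = -20664$)
$I{\left(C,T \right)} = -20664$
$\frac{1}{-96560 + I{\left(f{\left(-4,-13 \right)},-145 \right)}} = \frac{1}{-96560 - 20664} = \frac{1}{-117224} = - \frac{1}{117224}$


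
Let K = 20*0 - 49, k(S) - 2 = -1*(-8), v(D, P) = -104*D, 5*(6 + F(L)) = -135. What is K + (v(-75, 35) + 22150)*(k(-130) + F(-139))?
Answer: -688899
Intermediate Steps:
F(L) = -33 (F(L) = -6 + (⅕)*(-135) = -6 - 27 = -33)
k(S) = 10 (k(S) = 2 - 1*(-8) = 2 + 8 = 10)
K = -49 (K = 0 - 49 = -49)
K + (v(-75, 35) + 22150)*(k(-130) + F(-139)) = -49 + (-104*(-75) + 22150)*(10 - 33) = -49 + (7800 + 22150)*(-23) = -49 + 29950*(-23) = -49 - 688850 = -688899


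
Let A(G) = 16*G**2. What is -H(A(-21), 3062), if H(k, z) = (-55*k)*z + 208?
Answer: 1188300752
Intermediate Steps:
H(k, z) = 208 - 55*k*z (H(k, z) = -55*k*z + 208 = 208 - 55*k*z)
-H(A(-21), 3062) = -(208 - 55*16*(-21)**2*3062) = -(208 - 55*16*441*3062) = -(208 - 55*7056*3062) = -(208 - 1188300960) = -1*(-1188300752) = 1188300752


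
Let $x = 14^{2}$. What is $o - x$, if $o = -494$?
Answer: $-690$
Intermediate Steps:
$x = 196$
$o - x = -494 - 196 = -690$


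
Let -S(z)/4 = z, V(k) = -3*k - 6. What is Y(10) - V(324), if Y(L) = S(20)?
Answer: 898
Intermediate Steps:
V(k) = -6 - 3*k
S(z) = -4*z
Y(L) = -80 (Y(L) = -4*20 = -80)
Y(10) - V(324) = -80 - (-6 - 3*324) = -80 - (-6 - 972) = -80 - 1*(-978) = -80 + 978 = 898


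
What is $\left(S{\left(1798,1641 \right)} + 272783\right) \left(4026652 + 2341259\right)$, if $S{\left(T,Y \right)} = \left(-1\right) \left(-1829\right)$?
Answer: $1748704775532$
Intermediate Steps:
$S{\left(T,Y \right)} = 1829$
$\left(S{\left(1798,1641 \right)} + 272783\right) \left(4026652 + 2341259\right) = \left(1829 + 272783\right) \left(4026652 + 2341259\right) = 274612 \cdot 6367911 = 1748704775532$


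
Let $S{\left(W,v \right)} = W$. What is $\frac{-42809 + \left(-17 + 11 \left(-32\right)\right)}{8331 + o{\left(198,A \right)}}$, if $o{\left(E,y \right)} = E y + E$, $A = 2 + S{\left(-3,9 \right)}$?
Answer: $- \frac{43178}{8331} \approx -5.1828$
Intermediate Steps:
$A = -1$ ($A = 2 - 3 = -1$)
$o{\left(E,y \right)} = E + E y$
$\frac{-42809 + \left(-17 + 11 \left(-32\right)\right)}{8331 + o{\left(198,A \right)}} = \frac{-42809 + \left(-17 + 11 \left(-32\right)\right)}{8331 + 198 \left(1 - 1\right)} = \frac{-42809 - 369}{8331 + 198 \cdot 0} = \frac{-42809 - 369}{8331 + 0} = - \frac{43178}{8331}$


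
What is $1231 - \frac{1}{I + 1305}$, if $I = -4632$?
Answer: $\frac{4095538}{3327} \approx 1231.0$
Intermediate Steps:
$1231 - \frac{1}{I + 1305} = 1231 - \frac{1}{-4632 + 1305} = 1231 - \frac{1}{-3327} = 1231 - - \frac{1}{3327} = 1231 + \frac{1}{3327} = \frac{4095538}{3327}$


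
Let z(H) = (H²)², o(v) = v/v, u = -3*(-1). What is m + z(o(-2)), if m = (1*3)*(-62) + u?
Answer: -182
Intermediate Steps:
u = 3
o(v) = 1
z(H) = H⁴
m = -183 (m = (1*3)*(-62) + 3 = 3*(-62) + 3 = -186 + 3 = -183)
m + z(o(-2)) = -183 + 1⁴ = -183 + 1 = -182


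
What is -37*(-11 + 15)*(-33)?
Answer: 4884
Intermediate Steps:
-37*(-11 + 15)*(-33) = -37*4*(-33) = -148*(-33) = 4884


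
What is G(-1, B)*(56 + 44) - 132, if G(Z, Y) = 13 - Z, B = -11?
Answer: 1268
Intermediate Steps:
G(-1, B)*(56 + 44) - 132 = (13 - 1*(-1))*(56 + 44) - 132 = (13 + 1)*100 - 132 = 14*100 - 132 = 1400 - 132 = 1268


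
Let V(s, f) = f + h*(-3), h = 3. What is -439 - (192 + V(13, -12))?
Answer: -610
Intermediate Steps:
V(s, f) = -9 + f (V(s, f) = f + 3*(-3) = f - 9 = -9 + f)
-439 - (192 + V(13, -12)) = -439 - (192 + (-9 - 12)) = -439 - (192 - 21) = -439 - 1*171 = -439 - 171 = -610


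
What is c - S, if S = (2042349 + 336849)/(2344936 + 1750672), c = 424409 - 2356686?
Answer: -3956925759307/2047804 ≈ -1.9323e+6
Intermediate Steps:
c = -1932277
S = 1189599/2047804 (S = 2379198/4095608 = 2379198*(1/4095608) = 1189599/2047804 ≈ 0.58091)
c - S = -1932277 - 1*1189599/2047804 = -1932277 - 1189599/2047804 = -3956925759307/2047804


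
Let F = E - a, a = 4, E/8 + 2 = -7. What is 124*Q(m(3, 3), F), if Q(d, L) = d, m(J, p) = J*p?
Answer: 1116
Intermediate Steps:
E = -72 (E = -16 + 8*(-7) = -16 - 56 = -72)
F = -76 (F = -72 - 1*4 = -72 - 4 = -76)
124*Q(m(3, 3), F) = 124*(3*3) = 124*9 = 1116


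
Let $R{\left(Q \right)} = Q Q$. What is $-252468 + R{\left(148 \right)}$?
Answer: $-230564$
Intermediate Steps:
$R{\left(Q \right)} = Q^{2}$
$-252468 + R{\left(148 \right)} = -252468 + 148^{2} = -252468 + 21904 = -230564$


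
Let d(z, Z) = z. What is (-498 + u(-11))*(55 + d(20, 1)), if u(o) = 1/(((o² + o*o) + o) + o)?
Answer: -1643385/44 ≈ -37350.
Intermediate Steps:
u(o) = 1/(2*o + 2*o²) (u(o) = 1/(((o² + o²) + o) + o) = 1/((2*o² + o) + o) = 1/((o + 2*o²) + o) = 1/(2*o + 2*o²))
(-498 + u(-11))*(55 + d(20, 1)) = (-498 + (½)/(-11*(1 - 11)))*(55 + 20) = (-498 + (½)*(-1/11)/(-10))*75 = (-498 + (½)*(-1/11)*(-⅒))*75 = (-498 + 1/220)*75 = -109559/220*75 = -1643385/44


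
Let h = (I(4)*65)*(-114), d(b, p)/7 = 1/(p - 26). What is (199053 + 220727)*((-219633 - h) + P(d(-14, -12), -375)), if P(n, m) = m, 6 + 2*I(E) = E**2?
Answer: -76802109240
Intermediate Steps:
I(E) = -3 + E**2/2
d(b, p) = 7/(-26 + p) (d(b, p) = 7/(p - 26) = 7/(-26 + p))
h = -37050 (h = ((-3 + (1/2)*4**2)*65)*(-114) = ((-3 + (1/2)*16)*65)*(-114) = ((-3 + 8)*65)*(-114) = (5*65)*(-114) = 325*(-114) = -37050)
(199053 + 220727)*((-219633 - h) + P(d(-14, -12), -375)) = (199053 + 220727)*((-219633 - 1*(-37050)) - 375) = 419780*((-219633 + 37050) - 375) = 419780*(-182583 - 375) = 419780*(-182958) = -76802109240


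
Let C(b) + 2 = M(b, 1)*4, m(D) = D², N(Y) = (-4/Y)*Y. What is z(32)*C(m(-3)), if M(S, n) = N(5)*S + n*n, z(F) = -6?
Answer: 852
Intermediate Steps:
N(Y) = -4
M(S, n) = n² - 4*S (M(S, n) = -4*S + n*n = -4*S + n² = n² - 4*S)
C(b) = 2 - 16*b (C(b) = -2 + (1² - 4*b)*4 = -2 + (1 - 4*b)*4 = -2 + (4 - 16*b) = 2 - 16*b)
z(32)*C(m(-3)) = -6*(2 - 16*(-3)²) = -6*(2 - 16*9) = -6*(2 - 144) = -6*(-142) = 852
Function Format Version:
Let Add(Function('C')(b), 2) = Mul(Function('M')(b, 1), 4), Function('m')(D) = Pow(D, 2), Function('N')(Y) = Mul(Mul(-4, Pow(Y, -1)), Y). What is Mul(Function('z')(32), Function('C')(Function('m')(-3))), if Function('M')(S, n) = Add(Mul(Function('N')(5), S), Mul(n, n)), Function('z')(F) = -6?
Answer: 852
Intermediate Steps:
Function('N')(Y) = -4
Function('M')(S, n) = Add(Pow(n, 2), Mul(-4, S)) (Function('M')(S, n) = Add(Mul(-4, S), Mul(n, n)) = Add(Mul(-4, S), Pow(n, 2)) = Add(Pow(n, 2), Mul(-4, S)))
Function('C')(b) = Add(2, Mul(-16, b)) (Function('C')(b) = Add(-2, Mul(Add(Pow(1, 2), Mul(-4, b)), 4)) = Add(-2, Mul(Add(1, Mul(-4, b)), 4)) = Add(-2, Add(4, Mul(-16, b))) = Add(2, Mul(-16, b)))
Mul(Function('z')(32), Function('C')(Function('m')(-3))) = Mul(-6, Add(2, Mul(-16, Pow(-3, 2)))) = Mul(-6, Add(2, Mul(-16, 9))) = Mul(-6, Add(2, -144)) = Mul(-6, -142) = 852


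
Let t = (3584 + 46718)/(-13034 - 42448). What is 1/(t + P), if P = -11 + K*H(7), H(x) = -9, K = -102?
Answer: 3963/3590848 ≈ 0.0011036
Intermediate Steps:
P = 907 (P = -11 - 102*(-9) = -11 + 918 = 907)
t = -3593/3963 (t = 50302/(-55482) = 50302*(-1/55482) = -3593/3963 ≈ -0.90664)
1/(t + P) = 1/(-3593/3963 + 907) = 1/(3590848/3963) = 3963/3590848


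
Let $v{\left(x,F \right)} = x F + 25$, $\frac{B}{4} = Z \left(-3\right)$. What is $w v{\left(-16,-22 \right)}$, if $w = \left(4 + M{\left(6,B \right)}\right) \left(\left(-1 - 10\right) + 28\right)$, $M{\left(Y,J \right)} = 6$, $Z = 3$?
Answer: $64090$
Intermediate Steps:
$B = -36$ ($B = 4 \cdot 3 \left(-3\right) = 4 \left(-9\right) = -36$)
$v{\left(x,F \right)} = 25 + F x$ ($v{\left(x,F \right)} = F x + 25 = 25 + F x$)
$w = 170$ ($w = \left(4 + 6\right) \left(\left(-1 - 10\right) + 28\right) = 10 \left(-11 + 28\right) = 10 \cdot 17 = 170$)
$w v{\left(-16,-22 \right)} = 170 \left(25 - -352\right) = 170 \left(25 + 352\right) = 170 \cdot 377 = 64090$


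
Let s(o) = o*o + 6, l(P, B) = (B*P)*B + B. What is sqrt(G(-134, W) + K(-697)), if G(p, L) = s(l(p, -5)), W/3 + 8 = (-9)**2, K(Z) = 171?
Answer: sqrt(11256202) ≈ 3355.0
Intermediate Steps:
l(P, B) = B + P*B**2 (l(P, B) = P*B**2 + B = B + P*B**2)
W = 219 (W = -24 + 3*(-9)**2 = -24 + 3*81 = -24 + 243 = 219)
s(o) = 6 + o**2 (s(o) = o**2 + 6 = 6 + o**2)
G(p, L) = 6 + (-5 + 25*p)**2 (G(p, L) = 6 + (-5*(1 - 5*p))**2 = 6 + (-5 + 25*p)**2)
sqrt(G(-134, W) + K(-697)) = sqrt((6 + 25*(-1 + 5*(-134))**2) + 171) = sqrt((6 + 25*(-1 - 670)**2) + 171) = sqrt((6 + 25*(-671)**2) + 171) = sqrt((6 + 25*450241) + 171) = sqrt((6 + 11256025) + 171) = sqrt(11256031 + 171) = sqrt(11256202)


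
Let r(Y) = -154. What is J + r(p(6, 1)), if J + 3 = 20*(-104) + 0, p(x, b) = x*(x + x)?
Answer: -2237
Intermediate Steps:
p(x, b) = 2*x² (p(x, b) = x*(2*x) = 2*x²)
J = -2083 (J = -3 + (20*(-104) + 0) = -3 + (-2080 + 0) = -3 - 2080 = -2083)
J + r(p(6, 1)) = -2083 - 154 = -2237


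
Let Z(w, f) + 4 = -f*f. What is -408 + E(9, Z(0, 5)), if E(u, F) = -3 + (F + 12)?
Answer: -428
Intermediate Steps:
Z(w, f) = -4 - f**2 (Z(w, f) = -4 - f*f = -4 - f**2)
E(u, F) = 9 + F (E(u, F) = -3 + (12 + F) = 9 + F)
-408 + E(9, Z(0, 5)) = -408 + (9 + (-4 - 1*5**2)) = -408 + (9 + (-4 - 1*25)) = -408 + (9 + (-4 - 25)) = -408 + (9 - 29) = -408 - 20 = -428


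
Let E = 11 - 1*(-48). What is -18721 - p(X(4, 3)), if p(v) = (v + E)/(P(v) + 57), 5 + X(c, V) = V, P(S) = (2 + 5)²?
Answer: -1984483/106 ≈ -18722.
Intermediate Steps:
P(S) = 49 (P(S) = 7² = 49)
E = 59 (E = 11 + 48 = 59)
X(c, V) = -5 + V
p(v) = 59/106 + v/106 (p(v) = (v + 59)/(49 + 57) = (59 + v)/106 = (59 + v)*(1/106) = 59/106 + v/106)
-18721 - p(X(4, 3)) = -18721 - (59/106 + (-5 + 3)/106) = -18721 - (59/106 + (1/106)*(-2)) = -18721 - (59/106 - 1/53) = -18721 - 1*57/106 = -18721 - 57/106 = -1984483/106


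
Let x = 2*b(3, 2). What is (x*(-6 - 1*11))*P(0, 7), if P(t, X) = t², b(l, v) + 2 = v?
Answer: 0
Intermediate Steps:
b(l, v) = -2 + v
x = 0 (x = 2*(-2 + 2) = 2*0 = 0)
(x*(-6 - 1*11))*P(0, 7) = (0*(-6 - 1*11))*0² = (0*(-6 - 11))*0 = (0*(-17))*0 = 0*0 = 0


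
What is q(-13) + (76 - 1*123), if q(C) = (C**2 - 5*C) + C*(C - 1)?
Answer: 369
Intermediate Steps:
q(C) = C**2 - 5*C + C*(-1 + C) (q(C) = (C**2 - 5*C) + C*(-1 + C) = C**2 - 5*C + C*(-1 + C))
q(-13) + (76 - 1*123) = 2*(-13)*(-3 - 13) + (76 - 1*123) = 2*(-13)*(-16) + (76 - 123) = 416 - 47 = 369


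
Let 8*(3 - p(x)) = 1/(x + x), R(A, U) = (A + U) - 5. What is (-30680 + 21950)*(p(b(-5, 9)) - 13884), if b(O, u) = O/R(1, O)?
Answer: 969456897/8 ≈ 1.2118e+8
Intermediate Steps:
R(A, U) = -5 + A + U
b(O, u) = O/(-4 + O) (b(O, u) = O/(-5 + 1 + O) = O/(-4 + O))
p(x) = 3 - 1/(16*x) (p(x) = 3 - 1/(8*(x + x)) = 3 - 1/(2*x)/8 = 3 - 1/(16*x))
(-30680 + 21950)*(p(b(-5, 9)) - 13884) = (-30680 + 21950)*((3 - 1/(16*((-5/(-4 - 5))))) - 13884) = -8730*((3 - 1/(16*((-5/(-9))))) - 13884) = -8730*((3 - 1/(16*((-5*(-⅑))))) - 13884) = -8730*((3 - 1/(16*5/9)) - 13884) = -8730*((3 - 1/16*9/5) - 13884) = -8730*((3 - 9/80) - 13884) = -8730*(231/80 - 13884) = -8730*(-1110489/80) = 969456897/8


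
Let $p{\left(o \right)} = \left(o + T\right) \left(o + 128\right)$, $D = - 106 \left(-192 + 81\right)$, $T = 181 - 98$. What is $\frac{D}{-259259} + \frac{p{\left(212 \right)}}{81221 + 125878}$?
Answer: $\frac{636944618}{1451142693} \approx 0.43893$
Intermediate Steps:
$T = 83$ ($T = 181 - 98 = 83$)
$D = 11766$ ($D = \left(-106\right) \left(-111\right) = 11766$)
$p{\left(o \right)} = \left(83 + o\right) \left(128 + o\right)$ ($p{\left(o \right)} = \left(o + 83\right) \left(o + 128\right) = \left(83 + o\right) \left(128 + o\right)$)
$\frac{D}{-259259} + \frac{p{\left(212 \right)}}{81221 + 125878} = \frac{11766}{-259259} + \frac{10624 + 212^{2} + 211 \cdot 212}{81221 + 125878} = 11766 \left(- \frac{1}{259259}\right) + \frac{10624 + 44944 + 44732}{207099} = - \frac{318}{7007} + 100300 \cdot \frac{1}{207099} = - \frac{318}{7007} + \frac{100300}{207099} = \frac{636944618}{1451142693}$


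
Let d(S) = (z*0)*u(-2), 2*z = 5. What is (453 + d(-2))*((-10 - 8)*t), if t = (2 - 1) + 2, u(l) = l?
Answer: -24462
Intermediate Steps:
z = 5/2 (z = (½)*5 = 5/2 ≈ 2.5000)
t = 3 (t = 1 + 2 = 3)
d(S) = 0 (d(S) = ((5/2)*0)*(-2) = 0*(-2) = 0)
(453 + d(-2))*((-10 - 8)*t) = (453 + 0)*((-10 - 8)*3) = 453*(-18*3) = 453*(-54) = -24462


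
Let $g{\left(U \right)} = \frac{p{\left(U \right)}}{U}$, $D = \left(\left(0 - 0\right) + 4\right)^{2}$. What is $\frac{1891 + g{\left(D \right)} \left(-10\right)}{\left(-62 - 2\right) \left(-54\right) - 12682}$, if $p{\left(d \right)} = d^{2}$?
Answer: $- \frac{1731}{9226} \approx -0.18762$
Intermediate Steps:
$D = 16$ ($D = \left(\left(0 + 0\right) + 4\right)^{2} = \left(0 + 4\right)^{2} = 4^{2} = 16$)
$g{\left(U \right)} = U$ ($g{\left(U \right)} = \frac{U^{2}}{U} = U$)
$\frac{1891 + g{\left(D \right)} \left(-10\right)}{\left(-62 - 2\right) \left(-54\right) - 12682} = \frac{1891 + 16 \left(-10\right)}{\left(-62 - 2\right) \left(-54\right) - 12682} = \frac{1891 - 160}{\left(-64\right) \left(-54\right) - 12682} = \frac{1731}{3456 - 12682} = \frac{1731}{-9226} = 1731 \left(- \frac{1}{9226}\right) = - \frac{1731}{9226}$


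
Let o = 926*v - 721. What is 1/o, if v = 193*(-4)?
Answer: -1/715593 ≈ -1.3974e-6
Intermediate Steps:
v = -772
o = -715593 (o = 926*(-772) - 721 = -714872 - 721 = -715593)
1/o = 1/(-715593) = -1/715593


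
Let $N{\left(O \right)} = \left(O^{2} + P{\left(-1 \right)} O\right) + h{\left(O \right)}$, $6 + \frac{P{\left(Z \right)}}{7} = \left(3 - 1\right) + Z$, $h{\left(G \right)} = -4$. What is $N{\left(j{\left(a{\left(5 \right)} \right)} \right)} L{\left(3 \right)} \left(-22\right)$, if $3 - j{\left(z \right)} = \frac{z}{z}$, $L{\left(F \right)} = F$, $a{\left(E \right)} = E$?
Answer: $4620$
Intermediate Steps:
$P{\left(Z \right)} = -28 + 7 Z$ ($P{\left(Z \right)} = -42 + 7 \left(\left(3 - 1\right) + Z\right) = -42 + 7 \left(2 + Z\right) = -42 + \left(14 + 7 Z\right) = -28 + 7 Z$)
$j{\left(z \right)} = 2$ ($j{\left(z \right)} = 3 - \frac{z}{z} = 3 - 1 = 2$)
$N{\left(O \right)} = -4 + O^{2} - 35 O$ ($N{\left(O \right)} = \left(O^{2} + \left(-28 + 7 \left(-1\right)\right) O\right) - 4 = \left(O^{2} + \left(-28 - 7\right) O\right) - 4 = \left(O^{2} - 35 O\right) - 4 = -4 + O^{2} - 35 O$)
$N{\left(j{\left(a{\left(5 \right)} \right)} \right)} L{\left(3 \right)} \left(-22\right) = \left(-4 + 2^{2} - 70\right) 3 \left(-22\right) = \left(-4 + 4 - 70\right) 3 \left(-22\right) = \left(-70\right) 3 \left(-22\right) = \left(-210\right) \left(-22\right) = 4620$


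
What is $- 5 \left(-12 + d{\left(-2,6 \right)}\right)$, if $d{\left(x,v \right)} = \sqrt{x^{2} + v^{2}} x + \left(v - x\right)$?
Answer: $20 + 20 \sqrt{10} \approx 83.246$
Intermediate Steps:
$d{\left(x,v \right)} = v - x + x \sqrt{v^{2} + x^{2}}$ ($d{\left(x,v \right)} = \sqrt{v^{2} + x^{2}} x + \left(v - x\right) = x \sqrt{v^{2} + x^{2}} + \left(v - x\right) = v - x + x \sqrt{v^{2} + x^{2}}$)
$- 5 \left(-12 + d{\left(-2,6 \right)}\right) = - 5 \left(-12 - \left(-8 + 2 \sqrt{6^{2} + \left(-2\right)^{2}}\right)\right) = - 5 \left(-12 + \left(6 + 2 - 2 \sqrt{36 + 4}\right)\right) = - 5 \left(-12 + \left(6 + 2 - 2 \sqrt{40}\right)\right) = - 5 \left(-12 + \left(6 + 2 - 2 \cdot 2 \sqrt{10}\right)\right) = - 5 \left(-12 + \left(6 + 2 - 4 \sqrt{10}\right)\right) = - 5 \left(-12 + \left(8 - 4 \sqrt{10}\right)\right) = - 5 \left(-4 - 4 \sqrt{10}\right) = 20 + 20 \sqrt{10}$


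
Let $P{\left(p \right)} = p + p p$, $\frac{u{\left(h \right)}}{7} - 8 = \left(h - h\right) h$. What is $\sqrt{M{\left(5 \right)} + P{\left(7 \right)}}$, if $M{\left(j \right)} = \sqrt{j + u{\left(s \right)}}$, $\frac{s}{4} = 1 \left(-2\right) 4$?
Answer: $\sqrt{56 + \sqrt{61}} \approx 7.9881$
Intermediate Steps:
$s = -32$ ($s = 4 \cdot 1 \left(-2\right) 4 = 4 \left(\left(-2\right) 4\right) = 4 \left(-8\right) = -32$)
$u{\left(h \right)} = 56$ ($u{\left(h \right)} = 56 + 7 \left(h - h\right) h = 56 + 7 \cdot 0 h = 56 + 7 \cdot 0 = 56 + 0 = 56$)
$M{\left(j \right)} = \sqrt{56 + j}$ ($M{\left(j \right)} = \sqrt{j + 56} = \sqrt{56 + j}$)
$P{\left(p \right)} = p + p^{2}$
$\sqrt{M{\left(5 \right)} + P{\left(7 \right)}} = \sqrt{\sqrt{56 + 5} + 7 \left(1 + 7\right)} = \sqrt{\sqrt{61} + 7 \cdot 8} = \sqrt{\sqrt{61} + 56} = \sqrt{56 + \sqrt{61}}$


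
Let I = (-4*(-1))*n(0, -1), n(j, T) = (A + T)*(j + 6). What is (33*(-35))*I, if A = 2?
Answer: -27720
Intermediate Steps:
n(j, T) = (2 + T)*(6 + j) (n(j, T) = (2 + T)*(j + 6) = (2 + T)*(6 + j))
I = 24 (I = (-4*(-1))*(12 + 2*0 + 6*(-1) - 1*0) = 4*(12 + 0 - 6 + 0) = 4*6 = 24)
(33*(-35))*I = (33*(-35))*24 = -1155*24 = -27720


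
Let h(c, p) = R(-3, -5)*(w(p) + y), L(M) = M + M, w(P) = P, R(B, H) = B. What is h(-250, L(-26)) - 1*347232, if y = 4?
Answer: -347088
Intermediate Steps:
L(M) = 2*M
h(c, p) = -12 - 3*p (h(c, p) = -3*(p + 4) = -3*(4 + p) = -12 - 3*p)
h(-250, L(-26)) - 1*347232 = (-12 - 6*(-26)) - 1*347232 = (-12 - 3*(-52)) - 347232 = (-12 + 156) - 347232 = 144 - 347232 = -347088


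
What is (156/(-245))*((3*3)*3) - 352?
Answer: -90452/245 ≈ -369.19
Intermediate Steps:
(156/(-245))*((3*3)*3) - 352 = (156*(-1/245))*(9*3) - 352 = -156/245*27 - 352 = -4212/245 - 352 = -90452/245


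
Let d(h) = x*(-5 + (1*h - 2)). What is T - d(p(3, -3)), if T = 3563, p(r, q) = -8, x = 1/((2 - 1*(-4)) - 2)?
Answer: 14267/4 ≈ 3566.8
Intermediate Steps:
x = 1/4 (x = 1/((2 + 4) - 2) = 1/(6 - 2) = 1/4 ≈ 0.25000)
d(h) = -7/4 + h/4 (d(h) = (-5 + (1*h - 2))/4 = (-5 + (h - 2))/4 = (-5 + (-2 + h))/4 = (-7 + h)/4 = -7/4 + h/4)
T - d(p(3, -3)) = 3563 - (-7/4 + (1/4)*(-8)) = 3563 - (-7/4 - 2) = 3563 - 1*(-15/4) = 3563 + 15/4 = 14267/4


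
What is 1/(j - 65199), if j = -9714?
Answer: -1/74913 ≈ -1.3349e-5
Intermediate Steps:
1/(j - 65199) = 1/(-9714 - 65199) = 1/(-74913) = -1/74913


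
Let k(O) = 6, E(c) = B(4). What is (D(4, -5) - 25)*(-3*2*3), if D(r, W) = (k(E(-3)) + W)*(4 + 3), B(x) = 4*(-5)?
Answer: 324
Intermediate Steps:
B(x) = -20
E(c) = -20
D(r, W) = 42 + 7*W (D(r, W) = (6 + W)*(4 + 3) = (6 + W)*7 = 42 + 7*W)
(D(4, -5) - 25)*(-3*2*3) = ((42 + 7*(-5)) - 25)*(-3*2*3) = ((42 - 35) - 25)*(-6*3) = (7 - 25)*(-18) = -18*(-18) = 324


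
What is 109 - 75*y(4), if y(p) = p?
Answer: -191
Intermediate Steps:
109 - 75*y(4) = 109 - 75*4 = 109 - 300 = -191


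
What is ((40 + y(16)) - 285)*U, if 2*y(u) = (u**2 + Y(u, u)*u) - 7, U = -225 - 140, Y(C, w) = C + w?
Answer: -98915/2 ≈ -49458.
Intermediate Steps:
U = -365
y(u) = -7/2 + 3*u**2/2 (y(u) = ((u**2 + (u + u)*u) - 7)/2 = ((u**2 + (2*u)*u) - 7)/2 = ((u**2 + 2*u**2) - 7)/2 = (3*u**2 - 7)/2 = (-7 + 3*u**2)/2 = -7/2 + 3*u**2/2)
((40 + y(16)) - 285)*U = ((40 + (-7/2 + (3/2)*16**2)) - 285)*(-365) = ((40 + (-7/2 + (3/2)*256)) - 285)*(-365) = ((40 + (-7/2 + 384)) - 285)*(-365) = ((40 + 761/2) - 285)*(-365) = (841/2 - 285)*(-365) = (271/2)*(-365) = -98915/2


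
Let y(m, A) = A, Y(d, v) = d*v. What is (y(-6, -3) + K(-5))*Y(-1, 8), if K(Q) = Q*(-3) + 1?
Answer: -104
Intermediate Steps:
K(Q) = 1 - 3*Q (K(Q) = -3*Q + 1 = 1 - 3*Q)
(y(-6, -3) + K(-5))*Y(-1, 8) = (-3 + (1 - 3*(-5)))*(-1*8) = (-3 + (1 + 15))*(-8) = (-3 + 16)*(-8) = 13*(-8) = -104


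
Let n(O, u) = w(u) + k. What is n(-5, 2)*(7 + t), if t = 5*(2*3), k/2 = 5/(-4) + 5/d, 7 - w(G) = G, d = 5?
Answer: 333/2 ≈ 166.50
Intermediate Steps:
w(G) = 7 - G
k = -½ (k = 2*(5/(-4) + 5/5) = 2*(5*(-¼) + 5*(⅕)) = 2*(-5/4 + 1) = 2*(-¼) = -½ ≈ -0.50000)
t = 30 (t = 5*6 = 30)
n(O, u) = 13/2 - u (n(O, u) = (7 - u) - ½ = 13/2 - u)
n(-5, 2)*(7 + t) = (13/2 - 1*2)*(7 + 30) = (13/2 - 2)*37 = (9/2)*37 = 333/2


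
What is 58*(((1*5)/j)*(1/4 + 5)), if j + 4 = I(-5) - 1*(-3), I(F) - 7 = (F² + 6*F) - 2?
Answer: -3045/2 ≈ -1522.5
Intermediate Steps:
I(F) = 5 + F² + 6*F (I(F) = 7 + ((F² + 6*F) - 2) = 7 + (-2 + F² + 6*F) = 5 + F² + 6*F)
j = -1 (j = -4 + ((5 + (-5)² + 6*(-5)) - 1*(-3)) = -4 + ((5 + 25 - 30) + 3) = -4 + (0 + 3) = -4 + 3 = -1)
58*(((1*5)/j)*(1/4 + 5)) = 58*(((1*5)/(-1))*(1/4 + 5)) = 58*((5*(-1))*(1*(¼) + 5)) = 58*(-5*(¼ + 5)) = 58*(-5*21/4) = 58*(-105/4) = -3045/2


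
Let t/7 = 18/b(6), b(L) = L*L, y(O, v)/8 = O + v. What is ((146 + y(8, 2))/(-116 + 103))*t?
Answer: -791/13 ≈ -60.846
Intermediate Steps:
y(O, v) = 8*O + 8*v (y(O, v) = 8*(O + v) = 8*O + 8*v)
b(L) = L²
t = 7/2 (t = 7*(18/(6²)) = 7*(18/36) = 7*(18*(1/36)) = 7*(½) = 7/2 ≈ 3.5000)
((146 + y(8, 2))/(-116 + 103))*t = ((146 + (8*8 + 8*2))/(-116 + 103))*(7/2) = ((146 + (64 + 16))/(-13))*(7/2) = ((146 + 80)*(-1/13))*(7/2) = (226*(-1/13))*(7/2) = -226/13*7/2 = -791/13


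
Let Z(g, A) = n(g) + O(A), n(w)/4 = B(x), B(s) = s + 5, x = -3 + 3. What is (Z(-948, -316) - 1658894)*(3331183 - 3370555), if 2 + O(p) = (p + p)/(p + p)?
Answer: 65313226500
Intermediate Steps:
x = 0
B(s) = 5 + s
n(w) = 20 (n(w) = 4*(5 + 0) = 4*5 = 20)
O(p) = -1 (O(p) = -2 + (p + p)/(p + p) = -2 + (2*p)/((2*p)) = -2 + (2*p)*(1/(2*p)) = -2 + 1 = -1)
Z(g, A) = 19 (Z(g, A) = 20 - 1 = 19)
(Z(-948, -316) - 1658894)*(3331183 - 3370555) = (19 - 1658894)*(3331183 - 3370555) = -1658875*(-39372) = 65313226500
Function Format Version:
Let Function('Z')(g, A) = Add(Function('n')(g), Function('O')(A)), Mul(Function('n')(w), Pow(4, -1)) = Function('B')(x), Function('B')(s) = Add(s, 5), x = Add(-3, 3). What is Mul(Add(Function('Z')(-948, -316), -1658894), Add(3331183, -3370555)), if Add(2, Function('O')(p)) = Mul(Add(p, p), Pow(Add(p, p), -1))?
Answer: 65313226500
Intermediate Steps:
x = 0
Function('B')(s) = Add(5, s)
Function('n')(w) = 20 (Function('n')(w) = Mul(4, Add(5, 0)) = Mul(4, 5) = 20)
Function('O')(p) = -1 (Function('O')(p) = Add(-2, Mul(Add(p, p), Pow(Add(p, p), -1))) = Add(-2, Mul(Mul(2, p), Pow(Mul(2, p), -1))) = Add(-2, Mul(Mul(2, p), Mul(Rational(1, 2), Pow(p, -1)))) = Add(-2, 1) = -1)
Function('Z')(g, A) = 19 (Function('Z')(g, A) = Add(20, -1) = 19)
Mul(Add(Function('Z')(-948, -316), -1658894), Add(3331183, -3370555)) = Mul(Add(19, -1658894), Add(3331183, -3370555)) = Mul(-1658875, -39372) = 65313226500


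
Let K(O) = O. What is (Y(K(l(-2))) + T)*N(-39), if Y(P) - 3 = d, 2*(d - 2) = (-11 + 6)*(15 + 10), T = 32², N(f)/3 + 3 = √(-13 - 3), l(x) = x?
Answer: -17397/2 + 11598*I ≈ -8698.5 + 11598.0*I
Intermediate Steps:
N(f) = -9 + 12*I (N(f) = -9 + 3*√(-13 - 3) = -9 + 3*√(-16) = -9 + 3*(4*I) = -9 + 12*I)
T = 1024
d = -121/2 (d = 2 + ((-11 + 6)*(15 + 10))/2 = 2 + (-5*25)/2 = 2 + (½)*(-125) = 2 - 125/2 = -121/2 ≈ -60.500)
Y(P) = -115/2 (Y(P) = 3 - 121/2 = -115/2)
(Y(K(l(-2))) + T)*N(-39) = (-115/2 + 1024)*(-9 + 12*I) = 1933*(-9 + 12*I)/2 = -17397/2 + 11598*I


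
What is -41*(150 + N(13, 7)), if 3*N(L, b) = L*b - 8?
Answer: -21853/3 ≈ -7284.3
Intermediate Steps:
N(L, b) = -8/3 + L*b/3 (N(L, b) = (L*b - 8)/3 = (-8 + L*b)/3 = -8/3 + L*b/3)
-41*(150 + N(13, 7)) = -41*(150 + (-8/3 + (1/3)*13*7)) = -41*(150 + (-8/3 + 91/3)) = -41*(150 + 83/3) = -41*533/3 = -21853/3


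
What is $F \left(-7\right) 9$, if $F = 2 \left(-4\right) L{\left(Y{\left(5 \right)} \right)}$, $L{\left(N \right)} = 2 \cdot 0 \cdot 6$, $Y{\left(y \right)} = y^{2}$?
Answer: $0$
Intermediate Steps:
$L{\left(N \right)} = 0$ ($L{\left(N \right)} = 0 \cdot 6 = 0$)
$F = 0$ ($F = 2 \left(-4\right) 0 = \left(-8\right) 0 = 0$)
$F \left(-7\right) 9 = 0 \left(-7\right) 9 = 0 \cdot 9 = 0$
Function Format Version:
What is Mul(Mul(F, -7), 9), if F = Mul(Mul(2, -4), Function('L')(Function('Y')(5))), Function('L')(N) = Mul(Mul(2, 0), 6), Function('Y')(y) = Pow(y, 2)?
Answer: 0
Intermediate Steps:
Function('L')(N) = 0 (Function('L')(N) = Mul(0, 6) = 0)
F = 0 (F = Mul(Mul(2, -4), 0) = Mul(-8, 0) = 0)
Mul(Mul(F, -7), 9) = Mul(Mul(0, -7), 9) = Mul(0, 9) = 0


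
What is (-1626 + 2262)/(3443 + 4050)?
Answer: 636/7493 ≈ 0.084879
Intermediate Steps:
(-1626 + 2262)/(3443 + 4050) = 636/7493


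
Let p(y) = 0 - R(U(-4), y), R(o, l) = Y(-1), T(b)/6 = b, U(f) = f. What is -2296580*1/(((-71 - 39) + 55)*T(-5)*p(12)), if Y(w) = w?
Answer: -20878/15 ≈ -1391.9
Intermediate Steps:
T(b) = 6*b
R(o, l) = -1
p(y) = 1 (p(y) = 0 - 1*(-1) = 0 + 1 = 1)
-2296580*1/(((-71 - 39) + 55)*T(-5)*p(12)) = -2296580*(-1/(30*((-71 - 39) + 55))) = -2296580*(-1/(30*(-110 + 55))) = -2296580/((-30*(-55))) = -2296580/1650 = -2296580*1/1650 = -20878/15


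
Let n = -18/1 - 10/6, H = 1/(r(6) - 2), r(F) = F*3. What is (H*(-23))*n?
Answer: 1357/48 ≈ 28.271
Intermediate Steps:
r(F) = 3*F
H = 1/16 (H = 1/(3*6 - 2) = 1/(18 - 2) = 1/16 ≈ 0.062500)
n = -59/3 (n = -18*1 - 10*⅙ = -18 - 5/3 = -59/3 ≈ -19.667)
(H*(-23))*n = ((1/16)*(-23))*(-59/3) = -23/16*(-59/3) = 1357/48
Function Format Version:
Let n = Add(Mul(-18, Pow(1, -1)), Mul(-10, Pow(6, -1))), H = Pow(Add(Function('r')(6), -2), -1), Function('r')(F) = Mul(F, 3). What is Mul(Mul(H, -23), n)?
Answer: Rational(1357, 48) ≈ 28.271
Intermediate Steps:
Function('r')(F) = Mul(3, F)
H = Rational(1, 16) (H = Pow(Add(Mul(3, 6), -2), -1) = Pow(Add(18, -2), -1) = Pow(16, -1) = Rational(1, 16) ≈ 0.062500)
n = Rational(-59, 3) (n = Add(Mul(-18, 1), Mul(-10, Rational(1, 6))) = Add(-18, Rational(-5, 3)) = Rational(-59, 3) ≈ -19.667)
Mul(Mul(H, -23), n) = Mul(Mul(Rational(1, 16), -23), Rational(-59, 3)) = Mul(Rational(-23, 16), Rational(-59, 3)) = Rational(1357, 48)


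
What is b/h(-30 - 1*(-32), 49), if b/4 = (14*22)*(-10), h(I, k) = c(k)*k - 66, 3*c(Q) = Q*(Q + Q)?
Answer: -1848/11755 ≈ -0.15721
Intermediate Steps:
c(Q) = 2*Q²/3 (c(Q) = (Q*(Q + Q))/3 = (Q*(2*Q))/3 = (2*Q²)/3 = 2*Q²/3)
h(I, k) = -66 + 2*k³/3 (h(I, k) = (2*k²/3)*k - 66 = 2*k³/3 - 66 = -66 + 2*k³/3)
b = -12320 (b = 4*((14*22)*(-10)) = 4*(308*(-10)) = 4*(-3080) = -12320)
b/h(-30 - 1*(-32), 49) = -12320/(-66 + (⅔)*49³) = -12320/(-66 + (⅔)*117649) = -12320/(-66 + 235298/3) = -12320/235100/3 = -12320*3/235100 = -1848/11755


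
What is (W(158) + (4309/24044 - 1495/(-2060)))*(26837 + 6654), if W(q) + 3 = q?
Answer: 3232748715954/619133 ≈ 5.2214e+6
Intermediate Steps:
W(q) = -3 + q
(W(158) + (4309/24044 - 1495/(-2060)))*(26837 + 6654) = ((-3 + 158) + (4309/24044 - 1495/(-2060)))*(26837 + 6654) = (155 + (4309*(1/24044) - 1495*(-1/2060)))*33491 = (155 + (4309/24044 + 299/412))*33491 = (155 + 560279/619133)*33491 = (96525894/619133)*33491 = 3232748715954/619133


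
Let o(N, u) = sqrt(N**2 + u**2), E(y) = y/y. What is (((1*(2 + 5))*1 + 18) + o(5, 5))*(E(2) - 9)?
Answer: -200 - 40*sqrt(2) ≈ -256.57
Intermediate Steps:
E(y) = 1
(((1*(2 + 5))*1 + 18) + o(5, 5))*(E(2) - 9) = (((1*(2 + 5))*1 + 18) + sqrt(5**2 + 5**2))*(1 - 9) = (((1*7)*1 + 18) + sqrt(25 + 25))*(-8) = ((7*1 + 18) + sqrt(50))*(-8) = ((7 + 18) + 5*sqrt(2))*(-8) = (25 + 5*sqrt(2))*(-8) = -200 - 40*sqrt(2)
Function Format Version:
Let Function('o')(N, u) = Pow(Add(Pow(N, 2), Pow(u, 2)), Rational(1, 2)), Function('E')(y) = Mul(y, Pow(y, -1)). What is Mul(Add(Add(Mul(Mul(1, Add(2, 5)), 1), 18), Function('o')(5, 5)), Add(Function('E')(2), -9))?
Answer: Add(-200, Mul(-40, Pow(2, Rational(1, 2)))) ≈ -256.57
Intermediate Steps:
Function('E')(y) = 1
Mul(Add(Add(Mul(Mul(1, Add(2, 5)), 1), 18), Function('o')(5, 5)), Add(Function('E')(2), -9)) = Mul(Add(Add(Mul(Mul(1, Add(2, 5)), 1), 18), Pow(Add(Pow(5, 2), Pow(5, 2)), Rational(1, 2))), Add(1, -9)) = Mul(Add(Add(Mul(Mul(1, 7), 1), 18), Pow(Add(25, 25), Rational(1, 2))), -8) = Mul(Add(Add(Mul(7, 1), 18), Pow(50, Rational(1, 2))), -8) = Mul(Add(Add(7, 18), Mul(5, Pow(2, Rational(1, 2)))), -8) = Mul(Add(25, Mul(5, Pow(2, Rational(1, 2)))), -8) = Add(-200, Mul(-40, Pow(2, Rational(1, 2))))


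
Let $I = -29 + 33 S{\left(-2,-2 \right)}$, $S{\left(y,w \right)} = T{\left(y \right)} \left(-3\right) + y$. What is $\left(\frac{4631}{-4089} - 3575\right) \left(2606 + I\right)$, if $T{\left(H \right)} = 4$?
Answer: $- \frac{219342090}{29} \approx -7.5635 \cdot 10^{6}$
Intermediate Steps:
$S{\left(y,w \right)} = -12 + y$ ($S{\left(y,w \right)} = 4 \left(-3\right) + y = -12 + y$)
$I = -491$ ($I = -29 + 33 \left(-12 - 2\right) = -29 + 33 \left(-14\right) = -29 - 462 = -491$)
$\left(\frac{4631}{-4089} - 3575\right) \left(2606 + I\right) = \left(\frac{4631}{-4089} - 3575\right) \left(2606 - 491\right) = \left(4631 \left(- \frac{1}{4089}\right) - 3575\right) 2115 = \left(- \frac{4631}{4089} - 3575\right) 2115 = \left(- \frac{14622806}{4089}\right) 2115 = - \frac{219342090}{29}$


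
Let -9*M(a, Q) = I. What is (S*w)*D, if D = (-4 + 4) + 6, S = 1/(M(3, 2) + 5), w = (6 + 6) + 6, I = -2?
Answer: 972/47 ≈ 20.681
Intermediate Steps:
M(a, Q) = 2/9 (M(a, Q) = -⅑*(-2) = 2/9)
w = 18 (w = 12 + 6 = 18)
S = 9/47 (S = 1/(2/9 + 5) = 1/(47/9) = 9/47 ≈ 0.19149)
D = 6 (D = 0 + 6 = 6)
(S*w)*D = ((9/47)*18)*6 = (162/47)*6 = 972/47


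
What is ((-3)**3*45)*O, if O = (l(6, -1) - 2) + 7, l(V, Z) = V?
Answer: -13365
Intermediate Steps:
O = 11 (O = (6 - 2) + 7 = 4 + 7 = 11)
((-3)**3*45)*O = ((-3)**3*45)*11 = -27*45*11 = -1215*11 = -13365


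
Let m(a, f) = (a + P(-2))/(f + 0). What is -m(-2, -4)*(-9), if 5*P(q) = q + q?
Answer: 63/10 ≈ 6.3000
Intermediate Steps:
P(q) = 2*q/5 (P(q) = (q + q)/5 = (2*q)/5 = 2*q/5)
m(a, f) = (-⅘ + a)/f (m(a, f) = (a + (⅖)*(-2))/(f + 0) = (a - ⅘)/f = (-⅘ + a)/f)
-m(-2, -4)*(-9) = -(-⅘ - 2)/(-4)*(-9) = -(-1)*(-14)/(4*5)*(-9) = -1*7/10*(-9) = -7/10*(-9) = 63/10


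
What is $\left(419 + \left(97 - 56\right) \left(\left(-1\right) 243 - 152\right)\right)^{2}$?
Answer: $248882176$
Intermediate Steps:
$\left(419 + \left(97 - 56\right) \left(\left(-1\right) 243 - 152\right)\right)^{2} = \left(419 + 41 \left(-243 - 152\right)\right)^{2} = \left(419 + 41 \left(-395\right)\right)^{2} = \left(419 - 16195\right)^{2} = \left(-15776\right)^{2} = 248882176$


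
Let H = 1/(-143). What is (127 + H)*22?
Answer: 36320/13 ≈ 2793.8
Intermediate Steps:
H = -1/143 ≈ -0.0069930
(127 + H)*22 = (127 - 1/143)*22 = (18160/143)*22 = 36320/13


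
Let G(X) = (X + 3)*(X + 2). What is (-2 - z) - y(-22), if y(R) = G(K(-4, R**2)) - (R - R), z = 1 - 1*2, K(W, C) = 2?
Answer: -21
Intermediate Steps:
z = -1 (z = 1 - 2 = -1)
G(X) = (2 + X)*(3 + X) (G(X) = (3 + X)*(2 + X) = (2 + X)*(3 + X))
y(R) = 20 (y(R) = (6 + 2**2 + 5*2) - (R - R) = (6 + 4 + 10) - 1*0 = 20 + 0 = 20)
(-2 - z) - y(-22) = (-2 - 1*(-1)) - 1*20 = (-2 + 1) - 20 = -1 - 20 = -21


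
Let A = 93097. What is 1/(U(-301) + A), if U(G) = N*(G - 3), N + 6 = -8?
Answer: 1/97353 ≈ 1.0272e-5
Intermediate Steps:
N = -14 (N = -6 - 8 = -14)
U(G) = 42 - 14*G (U(G) = -14*(G - 3) = -14*(-3 + G) = 42 - 14*G)
1/(U(-301) + A) = 1/((42 - 14*(-301)) + 93097) = 1/((42 + 4214) + 93097) = 1/(4256 + 93097) = 1/97353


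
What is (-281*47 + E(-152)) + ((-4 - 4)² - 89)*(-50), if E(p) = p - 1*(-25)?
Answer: -12084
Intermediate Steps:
E(p) = 25 + p (E(p) = p + 25 = 25 + p)
(-281*47 + E(-152)) + ((-4 - 4)² - 89)*(-50) = (-281*47 + (25 - 152)) + ((-4 - 4)² - 89)*(-50) = (-13207 - 127) + ((-8)² - 89)*(-50) = -13334 + (64 - 89)*(-50) = -13334 - 25*(-50) = -13334 + 1250 = -12084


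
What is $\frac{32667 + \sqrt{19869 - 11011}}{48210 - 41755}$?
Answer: $\frac{32667}{6455} + \frac{\sqrt{8858}}{6455} \approx 5.0753$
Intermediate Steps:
$\frac{32667 + \sqrt{19869 - 11011}}{48210 - 41755} = \frac{32667 + \sqrt{8858}}{6455} = \left(32667 + \sqrt{8858}\right) \frac{1}{6455} = \frac{32667}{6455} + \frac{\sqrt{8858}}{6455}$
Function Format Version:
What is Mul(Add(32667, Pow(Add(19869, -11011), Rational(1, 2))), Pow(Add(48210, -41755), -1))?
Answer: Add(Rational(32667, 6455), Mul(Rational(1, 6455), Pow(8858, Rational(1, 2)))) ≈ 5.0753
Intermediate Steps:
Mul(Add(32667, Pow(Add(19869, -11011), Rational(1, 2))), Pow(Add(48210, -41755), -1)) = Mul(Add(32667, Pow(8858, Rational(1, 2))), Pow(6455, -1)) = Mul(Add(32667, Pow(8858, Rational(1, 2))), Rational(1, 6455)) = Add(Rational(32667, 6455), Mul(Rational(1, 6455), Pow(8858, Rational(1, 2))))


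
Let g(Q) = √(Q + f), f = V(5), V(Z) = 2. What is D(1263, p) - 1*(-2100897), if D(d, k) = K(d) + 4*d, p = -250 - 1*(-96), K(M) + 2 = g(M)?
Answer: 2105947 + √1265 ≈ 2.1060e+6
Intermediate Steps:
f = 2
g(Q) = √(2 + Q) (g(Q) = √(Q + 2) = √(2 + Q))
K(M) = -2 + √(2 + M)
p = -154 (p = -250 + 96 = -154)
D(d, k) = -2 + √(2 + d) + 4*d (D(d, k) = (-2 + √(2 + d)) + 4*d = -2 + √(2 + d) + 4*d)
D(1263, p) - 1*(-2100897) = (-2 + √(2 + 1263) + 4*1263) - 1*(-2100897) = (-2 + √1265 + 5052) + 2100897 = (5050 + √1265) + 2100897 = 2105947 + √1265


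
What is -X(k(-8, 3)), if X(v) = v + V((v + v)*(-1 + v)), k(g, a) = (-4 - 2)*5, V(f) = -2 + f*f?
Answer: -3459568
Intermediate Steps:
V(f) = -2 + f²
k(g, a) = -30 (k(g, a) = -6*5 = -30)
X(v) = -2 + v + 4*v²*(-1 + v)² (X(v) = v + (-2 + ((v + v)*(-1 + v))²) = v + (-2 + ((2*v)*(-1 + v))²) = v + (-2 + (2*v*(-1 + v))²) = v + (-2 + 4*v²*(-1 + v)²) = -2 + v + 4*v²*(-1 + v)²)
-X(k(-8, 3)) = -(-2 - 30 + 4*(-30)²*(-1 - 30)²) = -(-2 - 30 + 4*900*(-31)²) = -(-2 - 30 + 4*900*961) = -(-2 - 30 + 3459600) = -1*3459568 = -3459568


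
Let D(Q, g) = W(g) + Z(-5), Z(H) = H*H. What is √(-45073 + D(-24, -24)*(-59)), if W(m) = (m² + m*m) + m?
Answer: 10*I*√1131 ≈ 336.3*I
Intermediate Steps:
Z(H) = H²
W(m) = m + 2*m² (W(m) = (m² + m²) + m = 2*m² + m = m + 2*m²)
D(Q, g) = 25 + g*(1 + 2*g) (D(Q, g) = g*(1 + 2*g) + (-5)² = g*(1 + 2*g) + 25 = 25 + g*(1 + 2*g))
√(-45073 + D(-24, -24)*(-59)) = √(-45073 + (25 - 24*(1 + 2*(-24)))*(-59)) = √(-45073 + (25 - 24*(1 - 48))*(-59)) = √(-45073 + (25 - 24*(-47))*(-59)) = √(-45073 + (25 + 1128)*(-59)) = √(-45073 + 1153*(-59)) = √(-45073 - 68027) = √(-113100) = 10*I*√1131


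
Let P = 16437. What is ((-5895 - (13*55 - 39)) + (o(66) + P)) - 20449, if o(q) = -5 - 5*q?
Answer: -10918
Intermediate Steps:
((-5895 - (13*55 - 39)) + (o(66) + P)) - 20449 = ((-5895 - (13*55 - 39)) + ((-5 - 5*66) + 16437)) - 20449 = ((-5895 - (715 - 39)) + ((-5 - 330) + 16437)) - 20449 = ((-5895 - 1*676) + (-335 + 16437)) - 20449 = ((-5895 - 676) + 16102) - 20449 = (-6571 + 16102) - 20449 = 9531 - 20449 = -10918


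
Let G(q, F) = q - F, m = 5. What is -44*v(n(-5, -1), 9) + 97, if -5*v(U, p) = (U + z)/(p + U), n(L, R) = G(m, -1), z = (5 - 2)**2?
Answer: 529/5 ≈ 105.80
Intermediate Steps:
z = 9 (z = 3**2 = 9)
n(L, R) = 6 (n(L, R) = 5 - 1*(-1) = 5 + 1 = 6)
v(U, p) = -(9 + U)/(5*(U + p)) (v(U, p) = -(U + 9)/(5*(p + U)) = -(9 + U)/(5*(U + p)))
-44*v(n(-5, -1), 9) + 97 = -44*(-9 - 1*6)/(5*(6 + 9)) + 97 = -44*(-9 - 6)/(5*15) + 97 = -44*(-15)/(5*15) + 97 = -44*(-1/5) + 97 = 44/5 + 97 = 529/5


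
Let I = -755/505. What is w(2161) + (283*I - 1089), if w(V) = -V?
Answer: -370983/101 ≈ -3673.1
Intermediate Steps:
I = -151/101 (I = -755*1/505 = -151/101 ≈ -1.4950)
w(2161) + (283*I - 1089) = -1*2161 + (283*(-151/101) - 1089) = -2161 + (-42733/101 - 1089) = -2161 - 152722/101 = -370983/101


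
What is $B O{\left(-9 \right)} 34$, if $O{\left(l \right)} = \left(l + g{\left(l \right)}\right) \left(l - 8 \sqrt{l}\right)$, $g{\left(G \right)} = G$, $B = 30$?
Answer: $165240 + 440640 i \approx 1.6524 \cdot 10^{5} + 4.4064 \cdot 10^{5} i$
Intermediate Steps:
$O{\left(l \right)} = 2 l \left(l - 8 \sqrt{l}\right)$ ($O{\left(l \right)} = \left(l + l\right) \left(l - 8 \sqrt{l}\right) = 2 l \left(l - 8 \sqrt{l}\right)$)
$B O{\left(-9 \right)} 34 = 30 \left(- 16 \left(-9\right)^{\frac{3}{2}} + 2 \left(-9\right)^{2}\right) 34 = 30 \left(- 16 \left(- 27 i\right) + 2 \cdot 81\right) 34 = 30 \left(432 i + 162\right) 34 = 30 \left(162 + 432 i\right) 34 = \left(4860 + 12960 i\right) 34 = 165240 + 440640 i$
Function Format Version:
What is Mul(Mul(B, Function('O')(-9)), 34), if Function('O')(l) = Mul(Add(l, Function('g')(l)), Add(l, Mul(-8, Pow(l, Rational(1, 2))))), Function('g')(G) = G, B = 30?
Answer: Add(165240, Mul(440640, I)) ≈ Add(1.6524e+5, Mul(4.4064e+5, I))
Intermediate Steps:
Function('O')(l) = Mul(2, l, Add(l, Mul(-8, Pow(l, Rational(1, 2))))) (Function('O')(l) = Mul(Add(l, l), Add(l, Mul(-8, Pow(l, Rational(1, 2))))) = Mul(Mul(2, l), Add(l, Mul(-8, Pow(l, Rational(1, 2))))) = Mul(2, l, Add(l, Mul(-8, Pow(l, Rational(1, 2))))))
Mul(Mul(B, Function('O')(-9)), 34) = Mul(Mul(30, Add(Mul(-16, Pow(-9, Rational(3, 2))), Mul(2, Pow(-9, 2)))), 34) = Mul(Mul(30, Add(Mul(-16, Mul(-27, I)), Mul(2, 81))), 34) = Mul(Mul(30, Add(Mul(432, I), 162)), 34) = Mul(Mul(30, Add(162, Mul(432, I))), 34) = Mul(Add(4860, Mul(12960, I)), 34) = Add(165240, Mul(440640, I))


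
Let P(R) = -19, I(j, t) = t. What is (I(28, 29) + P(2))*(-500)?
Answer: -5000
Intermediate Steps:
(I(28, 29) + P(2))*(-500) = (29 - 19)*(-500) = 10*(-500) = -5000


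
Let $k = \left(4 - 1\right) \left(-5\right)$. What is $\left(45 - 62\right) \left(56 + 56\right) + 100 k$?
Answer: $-3404$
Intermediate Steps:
$k = -15$ ($k = 3 \left(-5\right) = -15$)
$\left(45 - 62\right) \left(56 + 56\right) + 100 k = \left(45 - 62\right) \left(56 + 56\right) + 100 \left(-15\right) = \left(-17\right) 112 - 1500 = -1904 - 1500 = -3404$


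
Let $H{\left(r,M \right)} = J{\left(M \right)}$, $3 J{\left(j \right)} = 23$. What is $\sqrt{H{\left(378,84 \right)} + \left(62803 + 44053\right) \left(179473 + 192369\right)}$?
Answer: $\frac{\sqrt{357601938837}}{3} \approx 1.9933 \cdot 10^{5}$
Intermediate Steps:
$J{\left(j \right)} = \frac{23}{3}$ ($J{\left(j \right)} = \frac{1}{3} \cdot 23 = \frac{23}{3}$)
$H{\left(r,M \right)} = \frac{23}{3}$
$\sqrt{H{\left(378,84 \right)} + \left(62803 + 44053\right) \left(179473 + 192369\right)} = \sqrt{\frac{23}{3} + \left(62803 + 44053\right) \left(179473 + 192369\right)} = \sqrt{\frac{23}{3} + 106856 \cdot 371842} = \sqrt{\frac{23}{3} + 39733548752} = \sqrt{\frac{119200646279}{3}} = \frac{\sqrt{357601938837}}{3}$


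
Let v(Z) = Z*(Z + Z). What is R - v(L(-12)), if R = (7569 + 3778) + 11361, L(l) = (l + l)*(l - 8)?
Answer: -438092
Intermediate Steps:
L(l) = 2*l*(-8 + l) (L(l) = (2*l)*(-8 + l) = 2*l*(-8 + l))
v(Z) = 2*Z² (v(Z) = Z*(2*Z) = 2*Z²)
R = 22708 (R = 11347 + 11361 = 22708)
R - v(L(-12)) = 22708 - 2*(2*(-12)*(-8 - 12))² = 22708 - 2*(2*(-12)*(-20))² = 22708 - 2*480² = 22708 - 2*230400 = 22708 - 1*460800 = 22708 - 460800 = -438092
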